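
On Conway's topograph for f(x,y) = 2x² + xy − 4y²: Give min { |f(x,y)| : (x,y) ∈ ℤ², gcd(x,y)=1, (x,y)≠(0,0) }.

descent: ρ → (-4,-1,2)
descent: ρ → (2,5,-1)  [lands on river]
river: ρ → (-1,5,2)
river: ρ → (2,3,-3)
river: ρ → (-3,3,2)
closes: descent 2, river 4
min |a| on river = 1

1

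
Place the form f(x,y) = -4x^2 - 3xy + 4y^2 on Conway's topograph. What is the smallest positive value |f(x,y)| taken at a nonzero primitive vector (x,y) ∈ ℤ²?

descent: ρ → (4,3,-4)  [lands on river]
river: ρ → (-4,5,3)
river: ρ → (3,7,-2)
river: ρ → (-2,5,6)
river: ρ → (6,7,-1)
river: ρ → (-1,7,6)
river: ρ → (6,5,-2)
river: ρ → (-2,7,3)
river: ρ → (3,5,-4)
river: ρ → (-4,3,4)
river: ρ → (4,5,-3)
river: ρ → (-3,7,2)
river: ρ → (2,5,-6)
river: ρ → (-6,7,1)
river: ρ → (1,7,-6)
river: ρ → (-6,5,2)
river: ρ → (2,7,-3)
river: ρ → (-3,5,4)
closes: descent 1, river 18
min |a| on river = 1

1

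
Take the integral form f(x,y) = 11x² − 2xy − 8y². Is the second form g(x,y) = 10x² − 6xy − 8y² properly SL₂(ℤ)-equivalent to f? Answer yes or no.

D₁ = 356, D₂ = 356
river cycle of f (length 10): (-8, 18, 1), (1, 18, -8), (-8, 14, 5), (5, 16, -5), (-5, 14, 8), (8, 18, -1), (-1, 18, 8), (8, 14, -5), (-5, 16, 5), (5, 14, -8)
river cycle of g (length 14): (-8, 6, 10), (10, 14, -4), (-4, 18, 2), (2, 18, -4), (-4, 14, 10), (10, 6, -8), (-8, 10, 8), (8, 6, -10), (-10, 14, 4), (4, 18, -2), … (4 more)
cycles differ ⇒ inequivalent

no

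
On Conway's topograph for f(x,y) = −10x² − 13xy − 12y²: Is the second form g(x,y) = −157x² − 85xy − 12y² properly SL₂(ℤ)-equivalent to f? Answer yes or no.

D₁ = -311, D₂ = -311
f is negative-definite; reduce −f:
−f: translate: b→-7 (≡13 mod 20), so (10,13,12)→(10,-7,9)
−f: flip: (10,-7,9)→(9,7,10)
−f: reduced (well bottom): (9,7,10) with a≤c, −a<b≤a
flip sign back: reduced form of f is (-9,-7,-10)
g is negative-definite; reduce −g:
−g: flip: (157,85,12)→(12,-85,157)
−g: translate: b→11 (≡-85 mod 24), so (12,-85,157)→(12,11,9)
−g: flip: (12,11,9)→(9,-11,12)
−g: translate: b→7 (≡-11 mod 18), so (9,-11,12)→(9,7,10)
−g: reduced (well bottom): (9,7,10) with a≤c, −a<b≤a
flip sign back: reduced form of g is (-9,-7,-10)
reduced forms (-9, -7, -10) vs (-9, -7, -10) ⇒ equivalent

yes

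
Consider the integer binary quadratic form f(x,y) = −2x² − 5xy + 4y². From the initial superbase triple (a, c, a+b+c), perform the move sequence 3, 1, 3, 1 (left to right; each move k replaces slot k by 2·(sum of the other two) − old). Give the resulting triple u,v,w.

start (-2,4,-3) = (f(1,0),f(0,1),f(1,1))
replace slot 3: 2·((-2)+4) − (-3) = 7 → (-2,4,7)
replace slot 1: 2·(4+7) − (-2) = 24 → (24,4,7)
replace slot 3: 2·(24+4) − 7 = 49 → (24,4,49)
replace slot 1: 2·(4+49) − 24 = 82 → (82,4,49)

82,4,49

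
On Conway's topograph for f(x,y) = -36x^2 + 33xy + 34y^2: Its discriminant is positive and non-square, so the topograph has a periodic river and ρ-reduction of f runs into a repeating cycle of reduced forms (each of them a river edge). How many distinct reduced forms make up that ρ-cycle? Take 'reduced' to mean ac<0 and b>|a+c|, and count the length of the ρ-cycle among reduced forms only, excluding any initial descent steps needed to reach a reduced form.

D = 5985, ⌊√D⌋ = 77
river: ρ → (34,35,-35)
river: ρ → (-35,35,34)
river: ρ → (34,33,-36)
river: ρ → (-36,39,31)
river: ρ → (31,23,-44)
river: ρ → (-44,65,10)
river: ρ → (10,75,-9)
river: ρ → (-9,69,34)
river: ρ → (34,67,-11)
river: ρ → (-11,65,40)
river: ρ → (40,15,-36)
river: ρ → (-36,57,19)
river: ρ → (19,57,-36)
river: ρ → (-36,15,40)
river: ρ → (40,65,-11)
river: ρ → (-11,67,34)
river: ρ → (34,69,-9)
river: ρ → (-9,75,10)
river: ρ → (10,65,-44)
river: ρ → (-44,23,31)
river: ρ → (31,39,-36)
river: ρ → (-36,33,34)
ρ-cycle length = 22 (tail of 0 descent steps not counted)

22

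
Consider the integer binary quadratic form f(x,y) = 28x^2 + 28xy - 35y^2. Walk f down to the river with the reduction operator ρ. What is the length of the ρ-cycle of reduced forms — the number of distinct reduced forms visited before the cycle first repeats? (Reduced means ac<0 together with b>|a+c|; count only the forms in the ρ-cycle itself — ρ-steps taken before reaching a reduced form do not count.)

D = 4704, ⌊√D⌋ = 68
river: ρ → (-35,42,21)
river: ρ → (21,42,-35)
river: ρ → (-35,28,28)
river: ρ → (28,28,-35)
ρ-cycle length = 4 (tail of 0 descent steps not counted)

4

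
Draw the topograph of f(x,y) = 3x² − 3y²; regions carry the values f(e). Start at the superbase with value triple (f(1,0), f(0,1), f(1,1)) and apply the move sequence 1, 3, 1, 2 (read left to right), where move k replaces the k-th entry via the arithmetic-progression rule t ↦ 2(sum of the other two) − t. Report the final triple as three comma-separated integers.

start (3,-3,0) = (f(1,0),f(0,1),f(1,1))
replace slot 1: 2·((-3)+0) − 3 = -9 → (-9,-3,0)
replace slot 3: 2·((-9)+(-3)) − 0 = -24 → (-9,-3,-24)
replace slot 1: 2·((-3)+(-24)) − (-9) = -45 → (-45,-3,-24)
replace slot 2: 2·((-45)+(-24)) − (-3) = -135 → (-45,-135,-24)

-45,-135,-24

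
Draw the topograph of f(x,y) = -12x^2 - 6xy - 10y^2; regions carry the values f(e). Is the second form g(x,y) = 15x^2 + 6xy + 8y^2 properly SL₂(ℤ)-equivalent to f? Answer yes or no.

D₁ = -444, D₂ = -444
f is negative-definite; reduce −f:
−f: flip: (12,6,10)→(10,-6,12)
−f: reduced (well bottom): (10,-6,12) with a≤c, −a<b≤a
flip sign back: reduced form of f is (-10,6,-12)
g: flip: (15,6,8)→(8,-6,15)
g: reduced (well bottom): (8,-6,15) with a≤c, −a<b≤a
reduced forms (-10, 6, -12) vs (8, -6, 15) ⇒ inequivalent

no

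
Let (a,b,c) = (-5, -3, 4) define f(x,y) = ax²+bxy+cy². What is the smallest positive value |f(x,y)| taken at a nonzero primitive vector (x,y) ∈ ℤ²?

descent: ρ → (4,3,-5)  [lands on river]
river: ρ → (-5,7,2)
river: ρ → (2,9,-1)
river: ρ → (-1,9,2)
river: ρ → (2,7,-5)
river: ρ → (-5,3,4)
river: ρ → (4,5,-4)
river: ρ → (-4,3,5)
river: ρ → (5,7,-2)
river: ρ → (-2,9,1)
river: ρ → (1,9,-2)
river: ρ → (-2,7,5)
river: ρ → (5,3,-4)
river: ρ → (-4,5,4)
closes: descent 1, river 14
min |a| on river = 1

1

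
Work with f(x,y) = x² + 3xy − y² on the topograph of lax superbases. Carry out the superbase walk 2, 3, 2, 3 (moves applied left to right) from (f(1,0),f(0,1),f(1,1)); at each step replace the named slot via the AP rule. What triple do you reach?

start (1,-1,3) = (f(1,0),f(0,1),f(1,1))
replace slot 2: 2·(1+3) − (-1) = 9 → (1,9,3)
replace slot 3: 2·(1+9) − 3 = 17 → (1,9,17)
replace slot 2: 2·(1+17) − 9 = 27 → (1,27,17)
replace slot 3: 2·(1+27) − 17 = 39 → (1,27,39)

1,27,39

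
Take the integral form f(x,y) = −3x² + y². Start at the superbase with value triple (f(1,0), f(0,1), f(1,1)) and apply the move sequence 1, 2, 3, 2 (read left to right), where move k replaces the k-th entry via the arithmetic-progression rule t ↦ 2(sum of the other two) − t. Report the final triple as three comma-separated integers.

start (-3,1,-2) = (f(1,0),f(0,1),f(1,1))
replace slot 1: 2·(1+(-2)) − (-3) = 1 → (1,1,-2)
replace slot 2: 2·(1+(-2)) − 1 = -3 → (1,-3,-2)
replace slot 3: 2·(1+(-3)) − (-2) = -2 → (1,-3,-2)
replace slot 2: 2·(1+(-2)) − (-3) = 1 → (1,1,-2)

1,1,-2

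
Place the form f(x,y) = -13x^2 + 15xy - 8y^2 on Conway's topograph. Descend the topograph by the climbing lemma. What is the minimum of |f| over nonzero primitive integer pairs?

translate: b→11 (≡-15 mod 26), so (13,-15,8)→(13,11,6)
flip: (13,11,6)→(6,-11,13)
translate: b→1 (≡-11 mod 12), so (6,-11,13)→(6,1,8)
reduced (well bottom): (6,1,8) with a≤c, −a<b≤a
well minimum |f| = |-6| = 6 (negative-definite)

6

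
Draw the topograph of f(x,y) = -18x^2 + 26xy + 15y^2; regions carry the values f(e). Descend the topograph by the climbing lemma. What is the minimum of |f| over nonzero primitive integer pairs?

river: ρ → (15,34,-10)
river: ρ → (-10,26,27)
river: ρ → (27,28,-9)
river: ρ → (-9,26,30)
river: ρ → (30,34,-5)
river: ρ → (-5,36,23)
river: ρ → (23,10,-18)
river: ρ → (-18,26,15)
closes: descent 0, river 8
min |a| on river = 5

5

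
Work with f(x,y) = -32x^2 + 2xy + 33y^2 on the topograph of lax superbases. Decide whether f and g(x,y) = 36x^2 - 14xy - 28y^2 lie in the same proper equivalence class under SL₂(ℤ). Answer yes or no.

D₁ = 4228, D₂ = 4228
river cycle of f (length 38): (33, 64, -1), (-1, 64, 33), (33, 2, -32), (-32, 62, 3), (3, 64, -11), (-11, 46, 48), (48, 50, -9), (-9, 58, 24), (24, 38, -29), (-29, 20, 33), … (28 more)
river cycle of g (length 38): (-28, 14, 36), (36, 58, -6), (-6, 62, 16), (16, 34, -48), (-48, 62, 2), (2, 62, -48), (-48, 34, 16), (16, 62, -6), (-6, 58, 36), (36, 14, -28), … (28 more)
cycles differ ⇒ inequivalent

no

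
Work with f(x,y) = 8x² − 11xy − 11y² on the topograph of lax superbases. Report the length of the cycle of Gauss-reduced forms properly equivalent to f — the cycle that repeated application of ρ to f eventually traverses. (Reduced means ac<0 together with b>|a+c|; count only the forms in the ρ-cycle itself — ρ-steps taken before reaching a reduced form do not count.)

D = 473, ⌊√D⌋ = 21
descent: ρ → (-11,11,8)  [lands on river]
river: ρ → (8,21,-1)
river: ρ → (-1,21,8)
river: ρ → (8,11,-11)
ρ-cycle length = 4 (tail of 1 descent step not counted)

4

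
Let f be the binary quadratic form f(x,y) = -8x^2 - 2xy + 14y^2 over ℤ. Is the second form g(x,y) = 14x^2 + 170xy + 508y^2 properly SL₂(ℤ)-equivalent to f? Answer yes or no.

D₁ = 452, D₂ = 452
river cycle of f (length 14): (-8, 14, 8), (8, 18, -4), (-4, 14, 16), (16, 18, -2), (-2, 18, 16), (16, 14, -4), (-4, 18, 8), (8, 14, -8), (-8, 18, 4), (4, 14, -16), … (4 more)
river cycle of g (length 14): (-8, 14, 8), (8, 18, -4), (-4, 14, 16), (16, 18, -2), (-2, 18, 16), (16, 14, -4), (-4, 18, 8), (8, 14, -8), (-8, 18, 4), (4, 14, -16), … (4 more)
cycles coincide ⇒ equivalent

yes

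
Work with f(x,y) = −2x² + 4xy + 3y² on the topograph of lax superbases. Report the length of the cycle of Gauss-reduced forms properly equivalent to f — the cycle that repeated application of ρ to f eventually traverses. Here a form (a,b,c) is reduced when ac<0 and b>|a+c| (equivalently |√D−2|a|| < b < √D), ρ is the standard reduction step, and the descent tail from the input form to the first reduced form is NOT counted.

D = 40, ⌊√D⌋ = 6
river: ρ → (3,2,-3)
river: ρ → (-3,4,2)
river: ρ → (2,4,-3)
river: ρ → (-3,2,3)
river: ρ → (3,4,-2)
river: ρ → (-2,4,3)
ρ-cycle length = 6 (tail of 0 descent steps not counted)

6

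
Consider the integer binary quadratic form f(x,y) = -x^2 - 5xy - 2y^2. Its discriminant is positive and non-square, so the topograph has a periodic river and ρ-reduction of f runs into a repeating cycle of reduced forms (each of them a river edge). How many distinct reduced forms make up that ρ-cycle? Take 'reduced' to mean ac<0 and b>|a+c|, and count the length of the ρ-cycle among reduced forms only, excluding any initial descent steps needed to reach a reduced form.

D = 17, ⌊√D⌋ = 4
descent: ρ → (-2,1,2)  [lands on river]
river: ρ → (2,3,-1)
river: ρ → (-1,3,2)
river: ρ → (2,1,-2)
river: ρ → (-2,3,1)
river: ρ → (1,3,-2)
ρ-cycle length = 6 (tail of 1 descent step not counted)

6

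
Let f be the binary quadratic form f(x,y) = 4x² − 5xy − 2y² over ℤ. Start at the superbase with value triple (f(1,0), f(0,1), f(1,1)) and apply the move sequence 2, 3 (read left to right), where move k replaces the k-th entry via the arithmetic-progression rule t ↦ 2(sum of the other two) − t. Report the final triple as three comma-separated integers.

start (4,-2,-3) = (f(1,0),f(0,1),f(1,1))
replace slot 2: 2·(4+(-3)) − (-2) = 4 → (4,4,-3)
replace slot 3: 2·(4+4) − (-3) = 19 → (4,4,19)

4,4,19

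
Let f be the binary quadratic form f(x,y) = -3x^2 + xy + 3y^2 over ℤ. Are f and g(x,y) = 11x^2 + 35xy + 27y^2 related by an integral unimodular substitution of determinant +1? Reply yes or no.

D₁ = 37, D₂ = 37
river cycle of f (length 6): (3, 5, -1), (-1, 5, 3), (3, 1, -3), (-3, 5, 1), (1, 5, -3), (-3, 1, 3)
river cycle of g (length 6): (3, 5, -1), (-1, 5, 3), (3, 1, -3), (-3, 5, 1), (1, 5, -3), (-3, 1, 3)
cycles coincide ⇒ equivalent

yes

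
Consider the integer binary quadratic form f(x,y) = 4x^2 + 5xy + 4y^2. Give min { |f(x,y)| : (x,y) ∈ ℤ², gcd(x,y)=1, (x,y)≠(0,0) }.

translate: b→-3 (≡5 mod 8), so (4,5,4)→(4,-3,3)
flip: (4,-3,3)→(3,3,4)
reduced (well bottom): (3,3,4) with a≤c, −a<b≤a
well minimum = a = 3

3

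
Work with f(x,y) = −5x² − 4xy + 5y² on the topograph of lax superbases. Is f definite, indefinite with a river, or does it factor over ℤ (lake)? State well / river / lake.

D = b²−4ac = (-4)² − 4·(-5)·5 = 116
D > 0 non-square ⇒ indefinite ⇒ periodic river

river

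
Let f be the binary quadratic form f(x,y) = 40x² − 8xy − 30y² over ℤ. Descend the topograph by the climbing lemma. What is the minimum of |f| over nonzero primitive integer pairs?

descent: ρ → (-30,68,2)  [lands on river]
river: ρ → (2,68,-30)
river: ρ → (-30,52,18)
river: ρ → (18,56,-24)
river: ρ → (-24,40,34)
river: ρ → (34,28,-30)
river: ρ → (-30,32,32)
river: ρ → (32,32,-30)
river: ρ → (-30,28,34)
river: ρ → (34,40,-24)
river: ρ → (-24,56,18)
river: ρ → (18,52,-30)
closes: descent 1, river 12
min |a| on river = 2

2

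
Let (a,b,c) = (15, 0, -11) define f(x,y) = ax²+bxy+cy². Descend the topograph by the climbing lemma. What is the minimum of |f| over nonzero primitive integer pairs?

descent: ρ → (-11,22,4)  [lands on river]
river: ρ → (4,18,-21)
river: ρ → (-21,24,1)
river: ρ → (1,24,-21)
river: ρ → (-21,18,4)
river: ρ → (4,22,-11)
closes: descent 1, river 6
min |a| on river = 1

1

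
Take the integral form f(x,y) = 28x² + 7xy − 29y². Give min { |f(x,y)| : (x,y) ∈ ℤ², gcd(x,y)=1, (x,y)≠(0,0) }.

river: ρ → (-29,51,6)
river: ρ → (6,57,-2)
river: ρ → (-2,55,34)
river: ρ → (34,13,-23)
river: ρ → (-23,33,24)
river: ρ → (24,15,-32)
river: ρ → (-32,49,7)
river: ρ → (7,49,-32)
river: ρ → (-32,15,24)
river: ρ → (24,33,-23)
river: ρ → (-23,13,34)
river: ρ → (34,55,-2)
river: ρ → (-2,57,6)
river: ρ → (6,51,-29)
river: ρ → (-29,7,28)
river: ρ → (28,49,-8)
river: ρ → (-8,47,34)
river: ρ → (34,21,-21)
river: ρ → (-21,21,34)
river: ρ → (34,47,-8)
river: ρ → (-8,49,28)
river: ρ → (28,7,-29)
closes: descent 0, river 22
min |a| on river = 2

2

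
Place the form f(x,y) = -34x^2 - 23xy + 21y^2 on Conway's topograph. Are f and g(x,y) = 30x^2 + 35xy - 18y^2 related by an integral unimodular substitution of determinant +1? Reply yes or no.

D₁ = 3385, D₂ = 3385
river cycle of f (length 78): (21, 23, -34), (-34, 45, 10), (10, 55, -9), (-9, 53, 16), (16, 43, -24), (-24, 53, 6), (6, 55, -15), (-15, 35, 36), (36, 37, -14), (-14, 47, 21), … (68 more)
river cycle of g (length 82): (-18, 37, 28), (28, 19, -27), (-27, 35, 20), (20, 45, -17), (-17, 57, 2), (2, 55, -45), (-45, 35, 12), (12, 37, -42), (-42, 47, 7), (7, 51, -28), … (72 more)
cycles differ ⇒ inequivalent

no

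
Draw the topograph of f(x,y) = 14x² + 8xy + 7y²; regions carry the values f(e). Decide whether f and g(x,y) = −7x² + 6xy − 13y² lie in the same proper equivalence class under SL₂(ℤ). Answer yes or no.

D₁ = -328, D₂ = -328
f: flip: (14,8,7)→(7,-8,14)
f: translate: b→6 (≡-8 mod 14), so (7,-8,14)→(7,6,13)
f: reduced (well bottom): (7,6,13) with a≤c, −a<b≤a
g is negative-definite; reduce −g:
−g: reduced (well bottom): (7,-6,13) with a≤c, −a<b≤a
flip sign back: reduced form of g is (-7,6,-13)
reduced forms (7, 6, 13) vs (-7, 6, -13) ⇒ inequivalent

no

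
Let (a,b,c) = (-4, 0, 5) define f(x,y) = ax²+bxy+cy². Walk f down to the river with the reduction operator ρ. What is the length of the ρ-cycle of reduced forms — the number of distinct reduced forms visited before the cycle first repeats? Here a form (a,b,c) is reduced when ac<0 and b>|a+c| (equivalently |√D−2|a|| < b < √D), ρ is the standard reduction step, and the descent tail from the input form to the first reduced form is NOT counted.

D = 80, ⌊√D⌋ = 8
descent: ρ → (5,0,-4)
descent: ρ → (-4,8,1)  [lands on river]
river: ρ → (1,8,-4)
ρ-cycle length = 2 (tail of 2 descent steps not counted)

2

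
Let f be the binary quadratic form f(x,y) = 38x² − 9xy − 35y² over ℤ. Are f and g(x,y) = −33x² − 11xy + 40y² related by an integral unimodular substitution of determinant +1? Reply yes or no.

D₁ = 5401, D₂ = 5401
river cycle of f (length 120): (-35, 9, 38), (38, 67, -6), (-6, 65, 49), (49, 33, -22), (-22, 55, 27), (27, 53, -24), (-24, 43, 37), (37, 31, -30), (-30, 29, 38), (38, 47, -21), … (110 more)
river cycle of g (length 120): (40, 11, -33), (-33, 55, 18), (18, 53, -36), (-36, 19, 35), (35, 51, -20), (-20, 69, 8), (8, 59, -60), (-60, 61, 7), (7, 65, -42), (-42, 19, 30), … (110 more)
cycles differ ⇒ inequivalent

no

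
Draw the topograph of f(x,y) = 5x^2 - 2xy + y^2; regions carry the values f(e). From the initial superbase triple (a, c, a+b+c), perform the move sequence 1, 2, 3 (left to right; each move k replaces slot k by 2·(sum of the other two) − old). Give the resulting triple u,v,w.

start (5,1,4) = (f(1,0),f(0,1),f(1,1))
replace slot 1: 2·(1+4) − 5 = 5 → (5,1,4)
replace slot 2: 2·(5+4) − 1 = 17 → (5,17,4)
replace slot 3: 2·(5+17) − 4 = 40 → (5,17,40)

5,17,40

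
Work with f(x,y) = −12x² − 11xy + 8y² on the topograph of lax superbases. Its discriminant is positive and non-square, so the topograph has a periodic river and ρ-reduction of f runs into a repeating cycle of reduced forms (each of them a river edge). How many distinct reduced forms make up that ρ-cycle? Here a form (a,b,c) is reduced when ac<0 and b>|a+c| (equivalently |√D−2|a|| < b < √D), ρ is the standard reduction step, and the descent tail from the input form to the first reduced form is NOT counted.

D = 505, ⌊√D⌋ = 22
descent: ρ → (8,11,-12)  [lands on river]
river: ρ → (-12,13,7)
river: ρ → (7,15,-10)
river: ρ → (-10,5,12)
river: ρ → (12,19,-3)
river: ρ → (-3,17,18)
river: ρ → (18,19,-2)
river: ρ → (-2,21,8)
ρ-cycle length = 8 (tail of 1 descent step not counted)

8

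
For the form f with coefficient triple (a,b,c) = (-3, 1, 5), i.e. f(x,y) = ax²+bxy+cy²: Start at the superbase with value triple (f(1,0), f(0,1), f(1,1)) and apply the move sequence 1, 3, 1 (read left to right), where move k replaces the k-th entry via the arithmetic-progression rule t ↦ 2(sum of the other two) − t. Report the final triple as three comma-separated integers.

start (-3,5,3) = (f(1,0),f(0,1),f(1,1))
replace slot 1: 2·(5+3) − (-3) = 19 → (19,5,3)
replace slot 3: 2·(19+5) − 3 = 45 → (19,5,45)
replace slot 1: 2·(5+45) − 19 = 81 → (81,5,45)

81,5,45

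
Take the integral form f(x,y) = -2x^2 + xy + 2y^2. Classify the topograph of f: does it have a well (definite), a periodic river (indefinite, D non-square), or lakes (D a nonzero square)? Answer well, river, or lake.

D = b²−4ac = 1² − 4·(-2)·2 = 17
D > 0 non-square ⇒ indefinite ⇒ periodic river

river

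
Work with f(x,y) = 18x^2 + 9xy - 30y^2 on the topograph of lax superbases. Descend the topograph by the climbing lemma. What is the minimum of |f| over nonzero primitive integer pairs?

descent: ρ → (-30,-9,18)
descent: ρ → (18,45,-3)  [lands on river]
river: ρ → (-3,45,18)
river: ρ → (18,27,-21)
river: ρ → (-21,15,24)
river: ρ → (24,33,-12)
river: ρ → (-12,39,15)
river: ρ → (15,21,-30)
river: ρ → (-30,39,6)
river: ρ → (6,45,-9)
river: ρ → (-9,45,6)
river: ρ → (6,39,-30)
river: ρ → (-30,21,15)
river: ρ → (15,39,-12)
river: ρ → (-12,33,24)
river: ρ → (24,15,-21)
river: ρ → (-21,27,18)
closes: descent 2, river 16
min |a| on river = 3

3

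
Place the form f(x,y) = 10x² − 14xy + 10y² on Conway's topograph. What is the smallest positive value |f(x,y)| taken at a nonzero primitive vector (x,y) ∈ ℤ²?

translate: b→6 (≡-14 mod 20), so (10,-14,10)→(10,6,6)
flip: (10,6,6)→(6,-6,10)
translate: b→6 (≡-6 mod 12), so (6,-6,10)→(6,6,10)
reduced (well bottom): (6,6,10) with a≤c, −a<b≤a
well minimum = a = 6

6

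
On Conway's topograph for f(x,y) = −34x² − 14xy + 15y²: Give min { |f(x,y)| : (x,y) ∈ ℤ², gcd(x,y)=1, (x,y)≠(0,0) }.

descent: ρ → (15,44,-5)  [lands on river]
river: ρ → (-5,46,6)
river: ρ → (6,38,-33)
river: ρ → (-33,28,11)
river: ρ → (11,38,-18)
river: ρ → (-18,34,15)
river: ρ → (15,26,-26)
river: ρ → (-26,26,15)
river: ρ → (15,34,-18)
river: ρ → (-18,38,11)
river: ρ → (11,28,-33)
river: ρ → (-33,38,6)
river: ρ → (6,46,-5)
river: ρ → (-5,44,15)
river: ρ → (15,46,-2)
river: ρ → (-2,46,15)
closes: descent 1, river 16
min |a| on river = 2

2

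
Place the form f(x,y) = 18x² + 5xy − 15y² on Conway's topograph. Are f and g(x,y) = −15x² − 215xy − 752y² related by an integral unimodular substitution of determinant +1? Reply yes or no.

D₁ = 1105, D₂ = 1105
river cycle of f (length 22): (-15, 25, 8), (8, 23, -18), (-18, 13, 13), (13, 13, -18), (-18, 23, 8), (8, 25, -15), (-15, 5, 18), (18, 31, -2), (-2, 33, 2), (2, 31, -18), … (12 more)
river cycle of g (length 22): (-15, 25, 8), (8, 23, -18), (-18, 13, 13), (13, 13, -18), (-18, 23, 8), (8, 25, -15), (-15, 5, 18), (18, 31, -2), (-2, 33, 2), (2, 31, -18), … (12 more)
cycles coincide ⇒ equivalent

yes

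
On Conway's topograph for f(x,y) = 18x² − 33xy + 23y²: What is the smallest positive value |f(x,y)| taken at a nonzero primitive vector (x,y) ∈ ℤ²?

translate: b→3 (≡-33 mod 36), so (18,-33,23)→(18,3,8)
flip: (18,3,8)→(8,-3,18)
reduced (well bottom): (8,-3,18) with a≤c, −a<b≤a
well minimum = a = 8

8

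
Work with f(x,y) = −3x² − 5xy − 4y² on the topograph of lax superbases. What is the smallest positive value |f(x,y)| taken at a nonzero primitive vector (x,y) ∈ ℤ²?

translate: b→-1 (≡5 mod 6), so (3,5,4)→(3,-1,2)
flip: (3,-1,2)→(2,1,3)
reduced (well bottom): (2,1,3) with a≤c, −a<b≤a
well minimum |f| = |-2| = 2 (negative-definite)

2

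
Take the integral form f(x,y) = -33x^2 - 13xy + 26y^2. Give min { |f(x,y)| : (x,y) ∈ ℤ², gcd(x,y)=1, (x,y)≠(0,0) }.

descent: ρ → (26,13,-33)  [lands on river]
river: ρ → (-33,53,6)
river: ρ → (6,55,-24)
river: ρ → (-24,41,20)
river: ρ → (20,39,-26)
river: ρ → (-26,13,33)
river: ρ → (33,53,-6)
river: ρ → (-6,55,24)
river: ρ → (24,41,-20)
river: ρ → (-20,39,26)
closes: descent 1, river 10
min |a| on river = 6

6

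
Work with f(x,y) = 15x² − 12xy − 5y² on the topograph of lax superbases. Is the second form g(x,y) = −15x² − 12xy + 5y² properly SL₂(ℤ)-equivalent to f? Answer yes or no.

D₁ = 444, D₂ = 444
river cycle of f (length 6): (-5, 12, 15), (15, 18, -2), (-2, 18, 15), (15, 12, -5), (-5, 18, 6), (6, 18, -5)
river cycle of g (length 6): (5, 12, -15), (-15, 18, 2), (2, 18, -15), (-15, 12, 5), (5, 18, -6), (-6, 18, 5)
cycles differ ⇒ inequivalent

no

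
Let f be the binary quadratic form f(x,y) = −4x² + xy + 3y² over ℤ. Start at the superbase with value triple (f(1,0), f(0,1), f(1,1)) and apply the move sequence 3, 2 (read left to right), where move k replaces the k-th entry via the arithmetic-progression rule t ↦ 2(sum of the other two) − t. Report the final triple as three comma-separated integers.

start (-4,3,0) = (f(1,0),f(0,1),f(1,1))
replace slot 3: 2·((-4)+3) − 0 = -2 → (-4,3,-2)
replace slot 2: 2·((-4)+(-2)) − 3 = -15 → (-4,-15,-2)

-4,-15,-2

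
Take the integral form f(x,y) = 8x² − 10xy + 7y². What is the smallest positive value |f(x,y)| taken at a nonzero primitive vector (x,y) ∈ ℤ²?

translate: b→6 (≡-10 mod 16), so (8,-10,7)→(8,6,5)
flip: (8,6,5)→(5,-6,8)
translate: b→4 (≡-6 mod 10), so (5,-6,8)→(5,4,7)
reduced (well bottom): (5,4,7) with a≤c, −a<b≤a
well minimum = a = 5

5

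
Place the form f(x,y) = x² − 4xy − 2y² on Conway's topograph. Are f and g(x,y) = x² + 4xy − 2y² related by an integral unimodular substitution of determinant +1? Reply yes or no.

D₁ = 24, D₂ = 24
river cycle of f (length 2): (-2, 4, 1), (1, 4, -2)
river cycle of g (length 2): (-2, 4, 1), (1, 4, -2)
cycles coincide ⇒ equivalent

yes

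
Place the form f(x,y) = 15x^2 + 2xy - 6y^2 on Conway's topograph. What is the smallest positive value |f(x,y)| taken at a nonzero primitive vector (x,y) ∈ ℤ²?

descent: ρ → (-6,10,11)  [lands on river]
river: ρ → (11,12,-5)
river: ρ → (-5,18,2)
river: ρ → (2,18,-5)
river: ρ → (-5,12,11)
river: ρ → (11,10,-6)
river: ρ → (-6,14,7)
river: ρ → (7,14,-6)
closes: descent 1, river 8
min |a| on river = 2

2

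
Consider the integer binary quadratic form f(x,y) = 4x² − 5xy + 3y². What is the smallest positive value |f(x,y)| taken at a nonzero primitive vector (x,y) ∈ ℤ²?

translate: b→3 (≡-5 mod 8), so (4,-5,3)→(4,3,2)
flip: (4,3,2)→(2,-3,4)
translate: b→1 (≡-3 mod 4), so (2,-3,4)→(2,1,3)
reduced (well bottom): (2,1,3) with a≤c, −a<b≤a
well minimum = a = 2

2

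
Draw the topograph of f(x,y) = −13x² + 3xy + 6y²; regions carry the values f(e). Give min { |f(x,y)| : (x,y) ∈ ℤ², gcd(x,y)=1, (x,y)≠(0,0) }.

descent: ρ → (6,9,-10)  [lands on river]
river: ρ → (-10,11,5)
river: ρ → (5,9,-12)
river: ρ → (-12,15,2)
river: ρ → (2,17,-4)
river: ρ → (-4,15,6)
closes: descent 1, river 6
min |a| on river = 2

2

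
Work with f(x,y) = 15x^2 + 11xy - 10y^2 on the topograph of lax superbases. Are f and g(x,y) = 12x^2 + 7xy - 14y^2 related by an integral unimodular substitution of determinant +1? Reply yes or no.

D₁ = 721, D₂ = 721
river cycle of f (length 36): (-10, 9, 16), (16, 23, -3), (-3, 25, 8), (8, 23, -6), (-6, 25, 4), (4, 23, -12), (-12, 25, 2), (2, 23, -24), (-24, 25, 1), (1, 25, -24), … (26 more)
river cycle of g (length 36): (-14, 21, 5), (5, 19, -18), (-18, 17, 6), (6, 19, -15), (-15, 11, 10), (10, 9, -16), (-16, 23, 3), (3, 25, -8), (-8, 23, 6), (6, 25, -4), … (26 more)
cycles differ ⇒ inequivalent

no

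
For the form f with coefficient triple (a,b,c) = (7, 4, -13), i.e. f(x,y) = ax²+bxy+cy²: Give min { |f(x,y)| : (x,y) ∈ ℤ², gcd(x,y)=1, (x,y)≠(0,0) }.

descent: ρ → (-13,-4,7)
descent: ρ → (7,18,-2)  [lands on river]
river: ρ → (-2,18,7)
river: ρ → (7,10,-10)
river: ρ → (-10,10,7)
closes: descent 2, river 4
min |a| on river = 2

2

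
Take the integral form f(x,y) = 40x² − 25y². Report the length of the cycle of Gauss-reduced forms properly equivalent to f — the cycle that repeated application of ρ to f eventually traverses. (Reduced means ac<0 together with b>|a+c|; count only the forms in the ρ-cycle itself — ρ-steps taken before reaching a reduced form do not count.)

D = 4000, ⌊√D⌋ = 63
descent: ρ → (-25,50,15)  [lands on river]
river: ρ → (15,40,-40)
river: ρ → (-40,40,15)
river: ρ → (15,50,-25)
ρ-cycle length = 4 (tail of 1 descent step not counted)

4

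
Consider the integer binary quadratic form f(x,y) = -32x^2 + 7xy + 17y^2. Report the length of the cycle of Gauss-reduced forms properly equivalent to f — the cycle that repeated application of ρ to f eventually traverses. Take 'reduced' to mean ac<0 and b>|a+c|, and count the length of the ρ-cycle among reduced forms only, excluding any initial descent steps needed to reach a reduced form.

D = 2225, ⌊√D⌋ = 47
descent: ρ → (17,27,-22)  [lands on river]
river: ρ → (-22,17,22)
river: ρ → (22,27,-17)
river: ρ → (-17,41,8)
river: ρ → (8,39,-22)
river: ρ → (-22,5,25)
river: ρ → (25,45,-2)
river: ρ → (-2,47,2)
river: ρ → (2,45,-25)
river: ρ → (-25,5,22)
river: ρ → (22,39,-8)
river: ρ → (-8,41,17)
ρ-cycle length = 12 (tail of 1 descent step not counted)

12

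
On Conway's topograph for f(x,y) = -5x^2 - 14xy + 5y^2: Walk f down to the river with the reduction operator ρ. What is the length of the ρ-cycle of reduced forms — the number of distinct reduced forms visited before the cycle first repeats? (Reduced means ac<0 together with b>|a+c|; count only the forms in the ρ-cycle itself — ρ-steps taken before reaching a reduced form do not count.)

D = 296, ⌊√D⌋ = 17
descent: ρ → (5,14,-5)  [lands on river]
river: ρ → (-5,16,2)
river: ρ → (2,16,-5)
river: ρ → (-5,14,5)
river: ρ → (5,16,-2)
river: ρ → (-2,16,5)
ρ-cycle length = 6 (tail of 1 descent step not counted)

6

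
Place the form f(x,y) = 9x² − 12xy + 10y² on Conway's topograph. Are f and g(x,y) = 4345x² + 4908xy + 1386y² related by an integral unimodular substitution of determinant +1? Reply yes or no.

D₁ = -216, D₂ = -216
f: translate: b→6 (≡-12 mod 18), so (9,-12,10)→(9,6,7)
f: flip: (9,6,7)→(7,-6,9)
f: reduced (well bottom): (7,-6,9) with a≤c, −a<b≤a
g: translate: b→-3782 (≡4908 mod 8690), so (4345,4908,1386)→(4345,-3782,823)
g: flip: (4345,-3782,823)→(823,3782,4345)
g: translate: b→490 (≡3782 mod 1646), so (823,3782,4345)→(823,490,73)
g: flip: (823,490,73)→(73,-490,823)
g: translate: b→-52 (≡-490 mod 146), so (73,-490,823)→(73,-52,10)
g: flip: (73,-52,10)→(10,52,73)
g: translate: b→-8 (≡52 mod 20), so (10,52,73)→(10,-8,7)
g: flip: (10,-8,7)→(7,8,10)
g: translate: b→-6 (≡8 mod 14), so (7,8,10)→(7,-6,9)
g: reduced (well bottom): (7,-6,9) with a≤c, −a<b≤a
reduced forms (7, -6, 9) vs (7, -6, 9) ⇒ equivalent

yes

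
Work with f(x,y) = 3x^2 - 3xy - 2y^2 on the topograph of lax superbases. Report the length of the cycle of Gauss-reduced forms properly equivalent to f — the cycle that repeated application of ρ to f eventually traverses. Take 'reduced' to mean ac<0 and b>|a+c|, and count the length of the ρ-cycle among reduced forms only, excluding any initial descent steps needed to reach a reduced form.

D = 33, ⌊√D⌋ = 5
descent: ρ → (-2,3,3)  [lands on river]
river: ρ → (3,3,-2)
river: ρ → (-2,5,1)
river: ρ → (1,5,-2)
ρ-cycle length = 4 (tail of 1 descent step not counted)

4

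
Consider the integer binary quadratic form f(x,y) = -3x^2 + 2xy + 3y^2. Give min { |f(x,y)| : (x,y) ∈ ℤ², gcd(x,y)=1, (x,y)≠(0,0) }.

river: ρ → (3,4,-2)
river: ρ → (-2,4,3)
river: ρ → (3,2,-3)
river: ρ → (-3,4,2)
river: ρ → (2,4,-3)
river: ρ → (-3,2,3)
closes: descent 0, river 6
min |a| on river = 2

2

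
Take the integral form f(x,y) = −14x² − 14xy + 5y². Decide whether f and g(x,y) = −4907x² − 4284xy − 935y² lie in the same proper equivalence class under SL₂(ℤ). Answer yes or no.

D₁ = 476, D₂ = 476
river cycle of f (length 8): (5, 14, -14), (-14, 14, 5), (5, 16, -11), (-11, 6, 10), (10, 14, -7), (-7, 14, 10), (10, 6, -11), (-11, 16, 5)
river cycle of g (length 8): (-14, 14, 5), (5, 16, -11), (-11, 6, 10), (10, 14, -7), (-7, 14, 10), (10, 6, -11), (-11, 16, 5), (5, 14, -14)
cycles coincide ⇒ equivalent

yes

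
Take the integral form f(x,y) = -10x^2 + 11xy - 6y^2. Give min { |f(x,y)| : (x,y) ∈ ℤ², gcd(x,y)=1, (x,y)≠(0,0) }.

translate: b→9 (≡-11 mod 20), so (10,-11,6)→(10,9,5)
flip: (10,9,5)→(5,-9,10)
translate: b→1 (≡-9 mod 10), so (5,-9,10)→(5,1,6)
reduced (well bottom): (5,1,6) with a≤c, −a<b≤a
well minimum |f| = |-5| = 5 (negative-definite)

5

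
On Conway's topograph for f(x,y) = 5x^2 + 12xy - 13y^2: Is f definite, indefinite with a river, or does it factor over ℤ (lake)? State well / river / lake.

D = b²−4ac = 12² − 4·5·(-13) = 404
D > 0 non-square ⇒ indefinite ⇒ periodic river

river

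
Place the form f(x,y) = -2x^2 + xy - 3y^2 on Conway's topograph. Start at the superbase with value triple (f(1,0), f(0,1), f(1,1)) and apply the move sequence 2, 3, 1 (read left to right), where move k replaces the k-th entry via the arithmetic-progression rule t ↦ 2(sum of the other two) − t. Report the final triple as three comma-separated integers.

start (-2,-3,-4) = (f(1,0),f(0,1),f(1,1))
replace slot 2: 2·((-2)+(-4)) − (-3) = -9 → (-2,-9,-4)
replace slot 3: 2·((-2)+(-9)) − (-4) = -18 → (-2,-9,-18)
replace slot 1: 2·((-9)+(-18)) − (-2) = -52 → (-52,-9,-18)

-52,-9,-18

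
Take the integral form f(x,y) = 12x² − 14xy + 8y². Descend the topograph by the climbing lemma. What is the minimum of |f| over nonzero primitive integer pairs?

translate: b→10 (≡-14 mod 24), so (12,-14,8)→(12,10,6)
flip: (12,10,6)→(6,-10,12)
translate: b→2 (≡-10 mod 12), so (6,-10,12)→(6,2,8)
reduced (well bottom): (6,2,8) with a≤c, −a<b≤a
well minimum = a = 6

6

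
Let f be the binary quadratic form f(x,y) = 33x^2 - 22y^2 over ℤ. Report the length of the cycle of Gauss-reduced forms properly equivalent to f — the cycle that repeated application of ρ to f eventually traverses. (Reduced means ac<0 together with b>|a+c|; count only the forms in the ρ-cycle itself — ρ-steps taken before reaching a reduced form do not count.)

D = 2904, ⌊√D⌋ = 53
descent: ρ → (-22,44,11)  [lands on river]
river: ρ → (11,44,-22)
ρ-cycle length = 2 (tail of 1 descent step not counted)

2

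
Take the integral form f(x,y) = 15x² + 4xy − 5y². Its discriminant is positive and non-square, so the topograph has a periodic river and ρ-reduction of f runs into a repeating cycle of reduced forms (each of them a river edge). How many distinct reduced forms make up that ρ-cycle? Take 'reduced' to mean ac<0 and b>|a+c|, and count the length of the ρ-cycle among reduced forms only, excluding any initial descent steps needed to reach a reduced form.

D = 316, ⌊√D⌋ = 17
descent: ρ → (-5,16,3)  [lands on river]
river: ρ → (3,14,-10)
river: ρ → (-10,6,7)
river: ρ → (7,8,-9)
river: ρ → (-9,10,6)
river: ρ → (6,14,-5)
ρ-cycle length = 6 (tail of 1 descent step not counted)

6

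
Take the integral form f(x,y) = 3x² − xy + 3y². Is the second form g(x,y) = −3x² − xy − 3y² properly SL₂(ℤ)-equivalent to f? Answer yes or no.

D₁ = -35, D₂ = -35
f: flip: (3,-1,3)→(3,1,3)
f: reduced (well bottom): (3,1,3) with a≤c, −a<b≤a
g is negative-definite; reduce −g:
−g: reduced (well bottom): (3,1,3) with a≤c, −a<b≤a
flip sign back: reduced form of g is (-3,-1,-3)
reduced forms (3, 1, 3) vs (-3, -1, -3) ⇒ inequivalent

no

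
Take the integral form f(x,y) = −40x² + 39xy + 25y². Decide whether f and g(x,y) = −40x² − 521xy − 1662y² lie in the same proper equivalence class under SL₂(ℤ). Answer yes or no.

D₁ = 5521, D₂ = 5521
river cycle of f (length 22): (25, 61, -18), (-18, 47, 46), (46, 45, -19), (-19, 69, 10), (10, 71, -12), (-12, 73, 4), (4, 71, -30), (-30, 49, 26), (26, 55, -24), (-24, 41, 40), … (12 more)
river cycle of g (length 22): (-40, 39, 25), (25, 61, -18), (-18, 47, 46), (46, 45, -19), (-19, 69, 10), (10, 71, -12), (-12, 73, 4), (4, 71, -30), (-30, 49, 26), (26, 55, -24), … (12 more)
cycles coincide ⇒ equivalent

yes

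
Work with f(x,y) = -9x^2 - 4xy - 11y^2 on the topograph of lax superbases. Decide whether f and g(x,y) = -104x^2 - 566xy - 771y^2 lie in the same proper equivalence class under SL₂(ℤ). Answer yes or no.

D₁ = -380, D₂ = -380
f is negative-definite; reduce −f:
−f: reduced (well bottom): (9,4,11) with a≤c, −a<b≤a
flip sign back: reduced form of f is (-9,-4,-11)
g is negative-definite; reduce −g:
−g: translate: b→-58 (≡566 mod 208), so (104,566,771)→(104,-58,9)
−g: flip: (104,-58,9)→(9,58,104)
−g: translate: b→4 (≡58 mod 18), so (9,58,104)→(9,4,11)
−g: reduced (well bottom): (9,4,11) with a≤c, −a<b≤a
flip sign back: reduced form of g is (-9,-4,-11)
reduced forms (-9, -4, -11) vs (-9, -4, -11) ⇒ equivalent

yes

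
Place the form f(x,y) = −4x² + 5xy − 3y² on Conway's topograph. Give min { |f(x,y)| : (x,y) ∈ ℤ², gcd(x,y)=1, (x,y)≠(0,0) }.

translate: b→3 (≡-5 mod 8), so (4,-5,3)→(4,3,2)
flip: (4,3,2)→(2,-3,4)
translate: b→1 (≡-3 mod 4), so (2,-3,4)→(2,1,3)
reduced (well bottom): (2,1,3) with a≤c, −a<b≤a
well minimum |f| = |-2| = 2 (negative-definite)

2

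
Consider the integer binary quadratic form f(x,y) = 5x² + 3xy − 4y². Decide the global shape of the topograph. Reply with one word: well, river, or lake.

D = b²−4ac = 3² − 4·5·(-4) = 89
D > 0 non-square ⇒ indefinite ⇒ periodic river

river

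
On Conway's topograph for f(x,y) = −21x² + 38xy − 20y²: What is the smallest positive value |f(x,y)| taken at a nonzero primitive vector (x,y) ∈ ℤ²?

translate: b→4 (≡-38 mod 42), so (21,-38,20)→(21,4,3)
flip: (21,4,3)→(3,-4,21)
translate: b→2 (≡-4 mod 6), so (3,-4,21)→(3,2,20)
reduced (well bottom): (3,2,20) with a≤c, −a<b≤a
well minimum |f| = |-3| = 3 (negative-definite)

3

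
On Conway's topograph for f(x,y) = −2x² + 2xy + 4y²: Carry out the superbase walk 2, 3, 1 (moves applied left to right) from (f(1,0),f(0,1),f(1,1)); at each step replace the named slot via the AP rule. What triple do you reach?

start (-2,4,4) = (f(1,0),f(0,1),f(1,1))
replace slot 2: 2·((-2)+4) − 4 = 0 → (-2,0,4)
replace slot 3: 2·((-2)+0) − 4 = -8 → (-2,0,-8)
replace slot 1: 2·(0+(-8)) − (-2) = -14 → (-14,0,-8)

-14,0,-8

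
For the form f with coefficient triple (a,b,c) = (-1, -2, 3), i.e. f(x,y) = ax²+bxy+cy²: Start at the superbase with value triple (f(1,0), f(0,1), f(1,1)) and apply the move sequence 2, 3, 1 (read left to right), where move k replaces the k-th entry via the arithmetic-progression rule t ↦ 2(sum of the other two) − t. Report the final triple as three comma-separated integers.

start (-1,3,0) = (f(1,0),f(0,1),f(1,1))
replace slot 2: 2·((-1)+0) − 3 = -5 → (-1,-5,0)
replace slot 3: 2·((-1)+(-5)) − 0 = -12 → (-1,-5,-12)
replace slot 1: 2·((-5)+(-12)) − (-1) = -33 → (-33,-5,-12)

-33,-5,-12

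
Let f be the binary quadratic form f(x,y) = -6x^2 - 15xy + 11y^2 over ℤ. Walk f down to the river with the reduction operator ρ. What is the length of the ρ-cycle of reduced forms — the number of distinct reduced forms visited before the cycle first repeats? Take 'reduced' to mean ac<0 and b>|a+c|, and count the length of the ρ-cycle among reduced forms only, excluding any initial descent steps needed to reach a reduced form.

D = 489, ⌊√D⌋ = 22
descent: ρ → (11,15,-6)  [lands on river]
river: ρ → (-6,21,2)
river: ρ → (2,19,-16)
river: ρ → (-16,13,5)
river: ρ → (5,17,-10)
river: ρ → (-10,3,12)
river: ρ → (12,21,-1)
river: ρ → (-1,21,12)
river: ρ → (12,3,-10)
river: ρ → (-10,17,5)
river: ρ → (5,13,-16)
river: ρ → (-16,19,2)
river: ρ → (2,21,-6)
river: ρ → (-6,15,11)
river: ρ → (11,7,-10)
river: ρ → (-10,13,8)
river: ρ → (8,19,-4)
river: ρ → (-4,21,3)
river: ρ → (3,21,-4)
river: ρ → (-4,19,8)
river: ρ → (8,13,-10)
river: ρ → (-10,7,11)
ρ-cycle length = 22 (tail of 1 descent step not counted)

22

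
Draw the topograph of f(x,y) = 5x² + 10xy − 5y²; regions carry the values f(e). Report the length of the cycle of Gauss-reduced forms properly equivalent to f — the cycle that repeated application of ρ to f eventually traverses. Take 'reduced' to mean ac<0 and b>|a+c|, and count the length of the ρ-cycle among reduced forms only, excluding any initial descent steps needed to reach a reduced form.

D = 200, ⌊√D⌋ = 14
river: ρ → (-5,10,5)
river: ρ → (5,10,-5)
ρ-cycle length = 2 (tail of 0 descent steps not counted)

2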